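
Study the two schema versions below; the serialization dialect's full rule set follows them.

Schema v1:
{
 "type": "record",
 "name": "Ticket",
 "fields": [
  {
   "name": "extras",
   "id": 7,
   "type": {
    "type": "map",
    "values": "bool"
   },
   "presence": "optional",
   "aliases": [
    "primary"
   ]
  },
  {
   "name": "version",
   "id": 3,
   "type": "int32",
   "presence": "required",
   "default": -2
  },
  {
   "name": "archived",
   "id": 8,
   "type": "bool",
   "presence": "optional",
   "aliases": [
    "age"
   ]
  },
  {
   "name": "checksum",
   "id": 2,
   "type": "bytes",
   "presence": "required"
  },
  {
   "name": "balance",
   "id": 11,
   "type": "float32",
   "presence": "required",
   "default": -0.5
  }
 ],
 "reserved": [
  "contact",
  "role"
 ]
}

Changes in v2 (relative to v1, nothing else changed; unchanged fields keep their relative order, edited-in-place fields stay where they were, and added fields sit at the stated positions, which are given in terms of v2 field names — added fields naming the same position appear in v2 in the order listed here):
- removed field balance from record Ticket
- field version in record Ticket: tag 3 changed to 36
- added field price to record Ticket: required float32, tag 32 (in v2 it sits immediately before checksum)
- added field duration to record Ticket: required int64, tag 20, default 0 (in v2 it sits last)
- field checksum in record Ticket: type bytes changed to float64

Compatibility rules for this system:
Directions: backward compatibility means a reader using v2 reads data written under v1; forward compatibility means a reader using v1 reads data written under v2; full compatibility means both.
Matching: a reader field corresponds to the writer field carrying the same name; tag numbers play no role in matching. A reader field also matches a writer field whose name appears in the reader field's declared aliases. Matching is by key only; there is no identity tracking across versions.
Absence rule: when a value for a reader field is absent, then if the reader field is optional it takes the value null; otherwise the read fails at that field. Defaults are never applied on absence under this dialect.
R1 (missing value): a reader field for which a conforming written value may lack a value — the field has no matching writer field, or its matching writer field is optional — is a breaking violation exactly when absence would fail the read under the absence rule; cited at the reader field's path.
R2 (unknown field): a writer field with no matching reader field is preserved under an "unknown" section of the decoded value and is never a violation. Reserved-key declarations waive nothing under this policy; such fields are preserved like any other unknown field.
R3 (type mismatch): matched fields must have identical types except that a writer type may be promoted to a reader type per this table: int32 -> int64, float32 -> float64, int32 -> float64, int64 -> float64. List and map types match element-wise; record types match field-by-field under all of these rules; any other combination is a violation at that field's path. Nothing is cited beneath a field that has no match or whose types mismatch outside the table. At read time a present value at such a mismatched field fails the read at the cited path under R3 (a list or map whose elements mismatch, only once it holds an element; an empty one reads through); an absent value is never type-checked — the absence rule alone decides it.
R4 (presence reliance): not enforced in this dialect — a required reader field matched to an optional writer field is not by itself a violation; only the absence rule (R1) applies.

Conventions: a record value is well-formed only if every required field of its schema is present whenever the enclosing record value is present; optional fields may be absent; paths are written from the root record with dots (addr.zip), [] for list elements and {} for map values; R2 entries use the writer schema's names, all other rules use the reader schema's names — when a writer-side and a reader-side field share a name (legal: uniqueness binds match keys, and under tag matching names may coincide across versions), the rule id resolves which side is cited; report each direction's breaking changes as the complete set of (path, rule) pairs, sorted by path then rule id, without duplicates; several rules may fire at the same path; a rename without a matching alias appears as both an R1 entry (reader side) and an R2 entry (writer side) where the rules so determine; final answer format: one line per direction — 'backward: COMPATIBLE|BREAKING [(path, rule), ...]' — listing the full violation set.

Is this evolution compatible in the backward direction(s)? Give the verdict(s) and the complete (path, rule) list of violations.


backward: BREAKING [(checksum, R3), (duration, R1), (price, R1)]

in Ticket below, arrows point writer -> reader
backward for Ticket (reader v2, writer v1):
  extras: map<string, bool> -> map<string, bool>, writer optional; from extras
  version: int32 -> int32, writer required; from version
  archived: bool -> bool, writer optional; from archived
  price: no writer-side match
  checksum: bytes -> float64, writer required; from checksum
  duration: no writer-side match
  balance (writer side), unknown to reader
  breaking: (checksum, R3)
  breaking: (duration, R1)
  breaking: (price, R1)
  backward on Ticket therefore BREAKING (3)
the rest of the Ticket diff is inert for this question:
  removed field balance from record Ticket -> fires only in the forward direction of Ticket, which is not asked here
  field version in record Ticket: tag 3 changed to 36 -> triggers nothing under Ticket's printed rules — same verdict


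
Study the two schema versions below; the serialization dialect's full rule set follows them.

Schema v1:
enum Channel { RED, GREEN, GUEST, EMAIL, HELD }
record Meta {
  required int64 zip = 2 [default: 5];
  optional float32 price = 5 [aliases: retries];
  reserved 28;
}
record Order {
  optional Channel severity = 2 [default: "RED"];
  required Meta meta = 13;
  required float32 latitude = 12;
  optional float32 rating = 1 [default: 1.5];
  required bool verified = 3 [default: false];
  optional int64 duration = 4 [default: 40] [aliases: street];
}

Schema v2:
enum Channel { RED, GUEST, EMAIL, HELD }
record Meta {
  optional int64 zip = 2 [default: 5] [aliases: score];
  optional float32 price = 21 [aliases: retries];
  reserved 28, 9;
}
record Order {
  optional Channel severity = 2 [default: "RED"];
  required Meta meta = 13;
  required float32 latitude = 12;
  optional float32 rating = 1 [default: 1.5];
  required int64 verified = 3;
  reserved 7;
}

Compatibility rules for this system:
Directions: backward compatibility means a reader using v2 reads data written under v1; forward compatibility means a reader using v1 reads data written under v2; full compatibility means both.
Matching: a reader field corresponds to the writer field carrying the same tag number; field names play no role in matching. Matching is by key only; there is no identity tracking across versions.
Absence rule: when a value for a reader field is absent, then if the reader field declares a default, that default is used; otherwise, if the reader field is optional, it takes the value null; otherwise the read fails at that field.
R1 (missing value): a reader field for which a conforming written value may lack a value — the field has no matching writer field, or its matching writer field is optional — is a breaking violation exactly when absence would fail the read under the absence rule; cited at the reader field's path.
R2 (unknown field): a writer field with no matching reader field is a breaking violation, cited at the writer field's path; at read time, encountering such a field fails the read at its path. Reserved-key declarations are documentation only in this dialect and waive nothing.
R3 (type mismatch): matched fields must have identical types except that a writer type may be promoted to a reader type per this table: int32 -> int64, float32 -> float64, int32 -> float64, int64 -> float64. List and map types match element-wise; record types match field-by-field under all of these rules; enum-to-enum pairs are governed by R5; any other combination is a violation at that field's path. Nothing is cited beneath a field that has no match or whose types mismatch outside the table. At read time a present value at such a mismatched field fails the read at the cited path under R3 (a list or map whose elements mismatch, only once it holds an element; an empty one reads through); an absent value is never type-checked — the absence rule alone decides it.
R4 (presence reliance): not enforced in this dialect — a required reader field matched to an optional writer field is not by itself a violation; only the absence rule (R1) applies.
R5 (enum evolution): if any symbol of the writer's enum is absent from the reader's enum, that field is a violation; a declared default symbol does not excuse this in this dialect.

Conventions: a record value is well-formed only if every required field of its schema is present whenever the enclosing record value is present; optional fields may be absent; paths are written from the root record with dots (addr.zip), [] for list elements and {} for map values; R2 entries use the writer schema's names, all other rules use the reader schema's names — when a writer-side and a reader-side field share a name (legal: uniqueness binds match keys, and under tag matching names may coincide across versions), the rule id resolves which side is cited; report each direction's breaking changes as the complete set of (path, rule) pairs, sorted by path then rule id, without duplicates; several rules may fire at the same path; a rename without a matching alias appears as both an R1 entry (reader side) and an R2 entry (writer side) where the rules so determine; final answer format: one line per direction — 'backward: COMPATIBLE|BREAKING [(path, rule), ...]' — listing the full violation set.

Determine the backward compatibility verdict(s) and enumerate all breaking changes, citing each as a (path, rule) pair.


backward: BREAKING [(duration, R2), (meta.price, R2), (severity, R5), (verified, R3)]

arrows below run writer -> reader for Order
checking backward for Order: reader v2 against writer v1:
  severity: paired with writer severity (Channel -> Channel; writer optional)
  meta: paired with writer meta (Meta -> Meta; writer required)
  latitude: paired with writer latitude (float32 -> float32; writer required)
  rating: paired with writer rating (float32 -> float32; writer optional)
  verified: paired with writer verified (bool -> int64; writer required)
  writer field duration has no reader counterpart
  meta.zip: paired with writer meta.zip (int64 -> int64; writer required)
  meta.price: no writer-side match
  writer field meta.price has no reader counterpart
  rule R2 violated at duration
  rule R2 violated at meta.price
  rule R5 violated at severity
  rule R3 violated at verified
  => backward: BREAKING (4)
remaining Order differences; none change what is asked:
  field zip in record Meta: required changed to optional -> inert for the asked Order verdict: nothing fires


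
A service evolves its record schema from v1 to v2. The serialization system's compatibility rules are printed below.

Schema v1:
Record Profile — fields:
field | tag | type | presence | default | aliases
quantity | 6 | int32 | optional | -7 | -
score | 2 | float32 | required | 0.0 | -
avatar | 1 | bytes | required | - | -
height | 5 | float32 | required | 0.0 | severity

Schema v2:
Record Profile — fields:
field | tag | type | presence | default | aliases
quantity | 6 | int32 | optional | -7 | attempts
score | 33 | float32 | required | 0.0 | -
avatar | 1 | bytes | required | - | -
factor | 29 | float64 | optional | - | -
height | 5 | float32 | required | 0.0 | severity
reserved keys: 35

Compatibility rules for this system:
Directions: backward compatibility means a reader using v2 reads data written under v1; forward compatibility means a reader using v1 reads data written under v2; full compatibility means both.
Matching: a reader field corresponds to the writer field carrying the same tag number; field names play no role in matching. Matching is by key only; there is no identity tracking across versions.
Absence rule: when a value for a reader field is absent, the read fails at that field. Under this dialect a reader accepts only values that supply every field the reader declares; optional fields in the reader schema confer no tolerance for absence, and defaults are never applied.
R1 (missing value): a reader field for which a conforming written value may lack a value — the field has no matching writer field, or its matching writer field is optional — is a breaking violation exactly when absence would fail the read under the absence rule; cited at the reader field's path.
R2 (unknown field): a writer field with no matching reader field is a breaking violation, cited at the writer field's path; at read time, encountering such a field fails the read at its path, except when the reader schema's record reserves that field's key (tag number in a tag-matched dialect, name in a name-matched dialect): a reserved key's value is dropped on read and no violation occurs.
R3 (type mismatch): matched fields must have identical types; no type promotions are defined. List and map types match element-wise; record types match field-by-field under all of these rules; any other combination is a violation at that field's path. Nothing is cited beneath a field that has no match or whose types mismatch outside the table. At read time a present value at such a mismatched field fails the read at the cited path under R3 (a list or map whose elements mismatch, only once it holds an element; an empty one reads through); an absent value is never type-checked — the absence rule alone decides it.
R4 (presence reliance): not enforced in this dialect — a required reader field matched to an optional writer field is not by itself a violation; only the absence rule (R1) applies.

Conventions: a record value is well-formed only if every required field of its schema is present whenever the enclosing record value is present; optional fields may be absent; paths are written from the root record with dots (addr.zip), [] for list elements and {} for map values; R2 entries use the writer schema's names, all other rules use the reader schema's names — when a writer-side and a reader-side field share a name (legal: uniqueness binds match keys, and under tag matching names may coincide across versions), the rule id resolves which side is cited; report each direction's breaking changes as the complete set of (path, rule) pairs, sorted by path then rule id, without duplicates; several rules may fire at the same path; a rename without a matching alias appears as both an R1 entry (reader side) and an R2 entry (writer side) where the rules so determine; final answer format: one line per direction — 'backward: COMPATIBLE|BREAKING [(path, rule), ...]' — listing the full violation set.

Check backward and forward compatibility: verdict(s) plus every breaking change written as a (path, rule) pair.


backward: BREAKING [(factor, R1), (quantity, R1), (score, R1), (score, R2)]; forward: BREAKING [(factor, R2), (quantity, R1), (score, R1), (score, R2)]

the writer's type comes first in each Profile pair
backward on Profile — v2 reading data written by v1:
  quantity <- quantity (int32 -> int32, writer optional)
  score: no writer-side match
  avatar <- avatar (bytes -> bytes, writer required)
  factor: no writer-side match
  height <- height (float32 -> float32, writer required)
  writer score: unknown to reader
  rule R1 violated at factor
  rule R1 violated at quantity
  rule R1 violated at score
  rule R2 violated at score
  => backward: BREAKING (4)
forward on Profile — v1 reading data written by v2:
  quantity <- quantity (int32 -> int32, writer optional)
  score: no writer-side match
  avatar <- avatar (bytes -> bytes, writer required)
  height <- height (float32 -> float32, writer required)
  writer score: unknown to reader
  writer factor: unknown to reader
  rule R2 violated at factor
  rule R1 violated at quantity
  rule R1 violated at score
  rule R2 violated at score
  => forward: BREAKING (4)


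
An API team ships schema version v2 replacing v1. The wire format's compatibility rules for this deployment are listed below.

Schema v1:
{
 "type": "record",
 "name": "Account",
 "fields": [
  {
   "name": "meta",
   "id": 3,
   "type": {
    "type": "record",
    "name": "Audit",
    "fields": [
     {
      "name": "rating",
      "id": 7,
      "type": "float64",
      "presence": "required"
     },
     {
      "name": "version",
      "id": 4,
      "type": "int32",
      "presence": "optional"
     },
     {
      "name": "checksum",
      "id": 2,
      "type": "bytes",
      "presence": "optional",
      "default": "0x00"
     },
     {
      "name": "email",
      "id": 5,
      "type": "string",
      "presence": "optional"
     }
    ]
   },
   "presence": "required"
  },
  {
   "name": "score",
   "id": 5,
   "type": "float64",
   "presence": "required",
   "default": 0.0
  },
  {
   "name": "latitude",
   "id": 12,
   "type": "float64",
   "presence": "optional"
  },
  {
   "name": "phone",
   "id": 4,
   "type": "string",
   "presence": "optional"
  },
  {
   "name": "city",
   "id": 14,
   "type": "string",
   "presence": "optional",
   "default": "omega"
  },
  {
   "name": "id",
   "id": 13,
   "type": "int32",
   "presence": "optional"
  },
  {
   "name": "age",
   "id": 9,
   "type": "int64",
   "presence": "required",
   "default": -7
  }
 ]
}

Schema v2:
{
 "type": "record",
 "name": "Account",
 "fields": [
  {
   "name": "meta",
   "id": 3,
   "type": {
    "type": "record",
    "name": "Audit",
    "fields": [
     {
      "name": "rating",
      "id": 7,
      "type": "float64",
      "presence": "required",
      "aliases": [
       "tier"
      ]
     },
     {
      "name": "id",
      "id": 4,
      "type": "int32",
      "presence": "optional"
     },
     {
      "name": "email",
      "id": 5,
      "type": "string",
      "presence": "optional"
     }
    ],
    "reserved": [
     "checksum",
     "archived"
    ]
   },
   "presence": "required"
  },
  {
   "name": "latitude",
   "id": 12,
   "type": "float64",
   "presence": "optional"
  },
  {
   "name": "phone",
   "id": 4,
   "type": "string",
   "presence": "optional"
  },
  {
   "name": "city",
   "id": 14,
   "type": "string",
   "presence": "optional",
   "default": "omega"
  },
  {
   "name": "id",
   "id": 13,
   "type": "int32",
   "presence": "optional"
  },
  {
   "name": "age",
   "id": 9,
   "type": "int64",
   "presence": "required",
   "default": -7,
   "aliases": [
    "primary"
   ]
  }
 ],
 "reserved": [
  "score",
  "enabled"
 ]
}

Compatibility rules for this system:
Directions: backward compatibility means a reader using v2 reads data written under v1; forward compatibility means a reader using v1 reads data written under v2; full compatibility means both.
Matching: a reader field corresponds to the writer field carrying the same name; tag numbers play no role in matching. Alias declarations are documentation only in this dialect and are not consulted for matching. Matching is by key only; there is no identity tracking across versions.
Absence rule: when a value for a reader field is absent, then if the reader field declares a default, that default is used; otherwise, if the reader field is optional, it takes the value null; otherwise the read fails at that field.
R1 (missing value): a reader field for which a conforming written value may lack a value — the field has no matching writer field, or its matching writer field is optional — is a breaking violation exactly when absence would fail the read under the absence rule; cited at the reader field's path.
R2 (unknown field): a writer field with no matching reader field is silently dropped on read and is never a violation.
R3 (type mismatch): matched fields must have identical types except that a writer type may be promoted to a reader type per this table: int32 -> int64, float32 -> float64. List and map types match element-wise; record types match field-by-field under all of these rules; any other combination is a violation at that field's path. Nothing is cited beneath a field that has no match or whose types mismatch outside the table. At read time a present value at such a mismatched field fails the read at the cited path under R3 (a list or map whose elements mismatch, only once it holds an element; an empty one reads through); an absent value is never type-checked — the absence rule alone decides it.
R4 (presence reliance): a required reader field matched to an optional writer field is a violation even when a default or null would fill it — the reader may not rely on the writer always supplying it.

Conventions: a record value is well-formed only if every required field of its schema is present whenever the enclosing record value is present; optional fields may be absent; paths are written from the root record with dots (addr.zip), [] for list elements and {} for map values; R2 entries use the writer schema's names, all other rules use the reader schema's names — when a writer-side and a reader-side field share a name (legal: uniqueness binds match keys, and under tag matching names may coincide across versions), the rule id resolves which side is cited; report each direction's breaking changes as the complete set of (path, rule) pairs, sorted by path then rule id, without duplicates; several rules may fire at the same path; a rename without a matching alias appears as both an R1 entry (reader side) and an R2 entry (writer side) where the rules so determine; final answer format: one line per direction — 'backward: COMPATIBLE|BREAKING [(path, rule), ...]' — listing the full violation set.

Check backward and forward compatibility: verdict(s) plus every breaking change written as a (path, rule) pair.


backward: COMPATIBLE []; forward: COMPATIBLE []

arrows below run writer -> reader for Account
backward for Account (reader v2, writer v1):
  meta: paired with writer meta (Audit -> Audit; writer required)
  latitude: paired with writer latitude (float64 -> float64; writer optional)
  phone: paired with writer phone (string -> string; writer optional)
  city: paired with writer city (string -> string; writer optional)
  id: paired with writer id (int32 -> int32; writer optional)
  age: paired with writer age (int64 -> int64; writer required)
  writer field score has no reader counterpart
  meta.rating: paired with writer meta.rating (float64 -> float64; writer required)
  meta.id has no writer counterpart
  meta.email: paired with writer meta.email (string -> string; writer optional)
  writer field meta.version has no reader counterpart
  writer field meta.checksum has no reader counterpart
  => backward verdict for Account: COMPATIBLE, no violations
forward for Account (reader v1, writer v2):
  meta: paired with writer meta (Audit -> Audit; writer required)
  score has no writer counterpart
  latitude: paired with writer latitude (float64 -> float64; writer optional)
  phone: paired with writer phone (string -> string; writer optional)
  city: paired with writer city (string -> string; writer optional)
  id: paired with writer id (int32 -> int32; writer optional)
  age: paired with writer age (int64 -> int64; writer required)
  meta.rating: paired with writer meta.rating (float64 -> float64; writer required)
  meta.version has no writer counterpart
  meta.checksum has no writer counterpart
  meta.email: paired with writer meta.email (string -> string; writer optional)
  writer field meta.id has no reader counterpart
  => forward verdict for Account: COMPATIBLE, no violations


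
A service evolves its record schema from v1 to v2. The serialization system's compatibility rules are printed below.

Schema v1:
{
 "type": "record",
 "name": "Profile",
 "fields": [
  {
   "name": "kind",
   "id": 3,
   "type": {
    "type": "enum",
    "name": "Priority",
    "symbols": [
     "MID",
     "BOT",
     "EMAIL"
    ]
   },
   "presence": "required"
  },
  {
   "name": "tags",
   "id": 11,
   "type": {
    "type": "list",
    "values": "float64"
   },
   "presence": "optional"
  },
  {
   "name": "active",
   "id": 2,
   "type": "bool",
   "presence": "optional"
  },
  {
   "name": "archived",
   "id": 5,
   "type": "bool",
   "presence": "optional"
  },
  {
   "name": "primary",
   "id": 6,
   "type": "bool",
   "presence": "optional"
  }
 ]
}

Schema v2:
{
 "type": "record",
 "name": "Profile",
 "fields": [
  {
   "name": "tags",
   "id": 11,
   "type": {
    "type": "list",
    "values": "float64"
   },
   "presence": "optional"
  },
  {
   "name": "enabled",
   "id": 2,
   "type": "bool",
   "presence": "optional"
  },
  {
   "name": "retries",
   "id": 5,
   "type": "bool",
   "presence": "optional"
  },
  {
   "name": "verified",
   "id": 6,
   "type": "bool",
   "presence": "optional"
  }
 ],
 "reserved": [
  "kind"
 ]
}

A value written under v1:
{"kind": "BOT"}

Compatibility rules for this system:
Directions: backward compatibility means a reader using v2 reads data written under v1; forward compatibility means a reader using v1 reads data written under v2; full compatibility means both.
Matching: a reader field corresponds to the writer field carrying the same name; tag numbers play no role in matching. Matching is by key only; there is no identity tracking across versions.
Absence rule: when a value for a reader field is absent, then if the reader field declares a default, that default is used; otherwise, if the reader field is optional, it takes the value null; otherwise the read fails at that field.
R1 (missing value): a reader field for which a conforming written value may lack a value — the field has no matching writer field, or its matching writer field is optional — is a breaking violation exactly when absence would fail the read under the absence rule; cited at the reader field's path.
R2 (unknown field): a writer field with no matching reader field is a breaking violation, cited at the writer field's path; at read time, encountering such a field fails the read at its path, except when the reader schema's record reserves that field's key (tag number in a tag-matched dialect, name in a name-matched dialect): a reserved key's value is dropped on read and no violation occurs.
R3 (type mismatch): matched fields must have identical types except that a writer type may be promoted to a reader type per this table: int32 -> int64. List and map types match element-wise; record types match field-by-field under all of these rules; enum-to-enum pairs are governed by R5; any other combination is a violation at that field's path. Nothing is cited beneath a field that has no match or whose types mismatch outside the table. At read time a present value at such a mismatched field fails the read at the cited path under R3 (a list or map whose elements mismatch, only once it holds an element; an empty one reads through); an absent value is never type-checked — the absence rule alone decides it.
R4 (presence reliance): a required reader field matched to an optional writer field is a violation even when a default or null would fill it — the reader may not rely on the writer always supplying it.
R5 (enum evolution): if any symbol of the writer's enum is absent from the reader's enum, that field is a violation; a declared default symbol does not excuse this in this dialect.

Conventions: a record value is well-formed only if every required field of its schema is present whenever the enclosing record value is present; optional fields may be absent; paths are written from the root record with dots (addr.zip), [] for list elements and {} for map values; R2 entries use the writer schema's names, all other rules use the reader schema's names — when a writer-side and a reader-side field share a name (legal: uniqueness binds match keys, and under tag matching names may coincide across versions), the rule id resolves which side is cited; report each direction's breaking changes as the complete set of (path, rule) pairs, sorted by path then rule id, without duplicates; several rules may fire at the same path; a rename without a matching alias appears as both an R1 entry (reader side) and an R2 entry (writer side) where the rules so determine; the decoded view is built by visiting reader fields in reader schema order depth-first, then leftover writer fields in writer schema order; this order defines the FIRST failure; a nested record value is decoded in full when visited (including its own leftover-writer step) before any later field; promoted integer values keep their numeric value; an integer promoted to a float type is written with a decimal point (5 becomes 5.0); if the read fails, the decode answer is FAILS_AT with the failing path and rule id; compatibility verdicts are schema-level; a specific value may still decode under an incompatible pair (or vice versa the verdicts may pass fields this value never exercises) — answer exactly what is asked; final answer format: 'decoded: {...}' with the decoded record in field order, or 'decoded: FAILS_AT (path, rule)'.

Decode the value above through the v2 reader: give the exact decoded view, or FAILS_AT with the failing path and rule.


in Profile below, arrows point writer -> reader
decode (reader v2):
  tags := null (absent, optional -> null)
  enabled := null (absent, optional -> null)
  retries := null (absent, optional -> null)
  verified := null (absent, optional -> null)
  writer kind: reserved -> dropped
  => decoded: {"tags": null, "enabled": null, "retries": null, "verified": null}

decoded: {"tags": null, "enabled": null, "retries": null, "verified": null}


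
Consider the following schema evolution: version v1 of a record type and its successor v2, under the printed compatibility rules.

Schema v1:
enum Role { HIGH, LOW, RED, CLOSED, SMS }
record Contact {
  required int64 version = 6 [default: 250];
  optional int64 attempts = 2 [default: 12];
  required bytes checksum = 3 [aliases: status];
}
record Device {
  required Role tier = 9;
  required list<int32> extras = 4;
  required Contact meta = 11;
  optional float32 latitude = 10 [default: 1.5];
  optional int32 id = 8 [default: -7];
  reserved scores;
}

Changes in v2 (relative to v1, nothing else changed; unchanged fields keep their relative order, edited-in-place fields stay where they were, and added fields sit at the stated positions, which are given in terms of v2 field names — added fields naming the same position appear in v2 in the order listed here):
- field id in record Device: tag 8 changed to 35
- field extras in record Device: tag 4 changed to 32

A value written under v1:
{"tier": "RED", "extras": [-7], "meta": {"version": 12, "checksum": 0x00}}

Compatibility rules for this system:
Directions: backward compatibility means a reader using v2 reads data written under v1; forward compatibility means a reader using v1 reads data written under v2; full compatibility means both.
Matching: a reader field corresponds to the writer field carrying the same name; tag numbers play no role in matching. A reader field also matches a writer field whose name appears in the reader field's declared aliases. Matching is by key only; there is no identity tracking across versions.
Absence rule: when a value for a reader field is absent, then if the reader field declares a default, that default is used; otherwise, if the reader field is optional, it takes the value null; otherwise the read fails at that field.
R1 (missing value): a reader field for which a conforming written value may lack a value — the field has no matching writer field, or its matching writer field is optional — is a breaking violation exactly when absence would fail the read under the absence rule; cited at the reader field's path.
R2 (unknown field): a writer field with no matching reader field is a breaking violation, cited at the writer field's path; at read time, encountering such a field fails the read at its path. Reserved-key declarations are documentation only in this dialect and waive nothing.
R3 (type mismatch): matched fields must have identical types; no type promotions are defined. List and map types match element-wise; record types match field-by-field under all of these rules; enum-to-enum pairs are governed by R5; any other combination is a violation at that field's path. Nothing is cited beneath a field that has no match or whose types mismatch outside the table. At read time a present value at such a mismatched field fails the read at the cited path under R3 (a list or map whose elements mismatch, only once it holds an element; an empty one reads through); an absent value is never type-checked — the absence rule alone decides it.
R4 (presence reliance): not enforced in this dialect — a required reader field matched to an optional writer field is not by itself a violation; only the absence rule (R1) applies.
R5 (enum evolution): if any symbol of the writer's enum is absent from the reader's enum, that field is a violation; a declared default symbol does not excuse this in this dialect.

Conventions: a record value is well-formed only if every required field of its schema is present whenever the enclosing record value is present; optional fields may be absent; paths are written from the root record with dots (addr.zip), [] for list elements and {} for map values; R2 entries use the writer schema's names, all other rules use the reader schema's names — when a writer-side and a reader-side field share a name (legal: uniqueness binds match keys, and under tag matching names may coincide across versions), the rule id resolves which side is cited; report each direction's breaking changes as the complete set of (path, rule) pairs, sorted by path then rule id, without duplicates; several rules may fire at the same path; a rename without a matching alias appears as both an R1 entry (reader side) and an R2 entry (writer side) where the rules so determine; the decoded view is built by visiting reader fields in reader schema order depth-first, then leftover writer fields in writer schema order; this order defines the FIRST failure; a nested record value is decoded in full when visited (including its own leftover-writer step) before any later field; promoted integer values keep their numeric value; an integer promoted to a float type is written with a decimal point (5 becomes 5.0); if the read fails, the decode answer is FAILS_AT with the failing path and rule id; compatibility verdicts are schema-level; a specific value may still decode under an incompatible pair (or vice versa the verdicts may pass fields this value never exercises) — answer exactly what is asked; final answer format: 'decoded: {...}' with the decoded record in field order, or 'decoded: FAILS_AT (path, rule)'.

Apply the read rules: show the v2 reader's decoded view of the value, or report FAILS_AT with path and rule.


decoded: {"tier": "RED", "extras": [-7], "meta": {"version": 12, "attempts": 12, "checksum": 0x00}, "latitude": 1.5, "id": -7}

arrows below run writer -> reader for Device
decode walk for Device under reader schema v2:
  tier := "RED"
  extras := [-7]
  meta.version := 12
  meta.attempts := 12 (no value, default fills)
  meta.checksum := 0x00
  latitude := 1.5 (no value, default fills)
  id := -7 (no value, default fills)
  => decoded: {"tier": "RED", "extras": [-7], "meta": {"version": 12, "attempts": 12, "checksum": 0x00}, "latitude": 1.5, "id": -7}
ruling out the remaining Device differences:
  field id in record Device: tag 8 changed to 35 -> no rule fires on it and the decoded Device view is identical with or without it
  field extras in record Device: tag 4 changed to 32 -> no rule fires on it and the decoded Device view is identical with or without it


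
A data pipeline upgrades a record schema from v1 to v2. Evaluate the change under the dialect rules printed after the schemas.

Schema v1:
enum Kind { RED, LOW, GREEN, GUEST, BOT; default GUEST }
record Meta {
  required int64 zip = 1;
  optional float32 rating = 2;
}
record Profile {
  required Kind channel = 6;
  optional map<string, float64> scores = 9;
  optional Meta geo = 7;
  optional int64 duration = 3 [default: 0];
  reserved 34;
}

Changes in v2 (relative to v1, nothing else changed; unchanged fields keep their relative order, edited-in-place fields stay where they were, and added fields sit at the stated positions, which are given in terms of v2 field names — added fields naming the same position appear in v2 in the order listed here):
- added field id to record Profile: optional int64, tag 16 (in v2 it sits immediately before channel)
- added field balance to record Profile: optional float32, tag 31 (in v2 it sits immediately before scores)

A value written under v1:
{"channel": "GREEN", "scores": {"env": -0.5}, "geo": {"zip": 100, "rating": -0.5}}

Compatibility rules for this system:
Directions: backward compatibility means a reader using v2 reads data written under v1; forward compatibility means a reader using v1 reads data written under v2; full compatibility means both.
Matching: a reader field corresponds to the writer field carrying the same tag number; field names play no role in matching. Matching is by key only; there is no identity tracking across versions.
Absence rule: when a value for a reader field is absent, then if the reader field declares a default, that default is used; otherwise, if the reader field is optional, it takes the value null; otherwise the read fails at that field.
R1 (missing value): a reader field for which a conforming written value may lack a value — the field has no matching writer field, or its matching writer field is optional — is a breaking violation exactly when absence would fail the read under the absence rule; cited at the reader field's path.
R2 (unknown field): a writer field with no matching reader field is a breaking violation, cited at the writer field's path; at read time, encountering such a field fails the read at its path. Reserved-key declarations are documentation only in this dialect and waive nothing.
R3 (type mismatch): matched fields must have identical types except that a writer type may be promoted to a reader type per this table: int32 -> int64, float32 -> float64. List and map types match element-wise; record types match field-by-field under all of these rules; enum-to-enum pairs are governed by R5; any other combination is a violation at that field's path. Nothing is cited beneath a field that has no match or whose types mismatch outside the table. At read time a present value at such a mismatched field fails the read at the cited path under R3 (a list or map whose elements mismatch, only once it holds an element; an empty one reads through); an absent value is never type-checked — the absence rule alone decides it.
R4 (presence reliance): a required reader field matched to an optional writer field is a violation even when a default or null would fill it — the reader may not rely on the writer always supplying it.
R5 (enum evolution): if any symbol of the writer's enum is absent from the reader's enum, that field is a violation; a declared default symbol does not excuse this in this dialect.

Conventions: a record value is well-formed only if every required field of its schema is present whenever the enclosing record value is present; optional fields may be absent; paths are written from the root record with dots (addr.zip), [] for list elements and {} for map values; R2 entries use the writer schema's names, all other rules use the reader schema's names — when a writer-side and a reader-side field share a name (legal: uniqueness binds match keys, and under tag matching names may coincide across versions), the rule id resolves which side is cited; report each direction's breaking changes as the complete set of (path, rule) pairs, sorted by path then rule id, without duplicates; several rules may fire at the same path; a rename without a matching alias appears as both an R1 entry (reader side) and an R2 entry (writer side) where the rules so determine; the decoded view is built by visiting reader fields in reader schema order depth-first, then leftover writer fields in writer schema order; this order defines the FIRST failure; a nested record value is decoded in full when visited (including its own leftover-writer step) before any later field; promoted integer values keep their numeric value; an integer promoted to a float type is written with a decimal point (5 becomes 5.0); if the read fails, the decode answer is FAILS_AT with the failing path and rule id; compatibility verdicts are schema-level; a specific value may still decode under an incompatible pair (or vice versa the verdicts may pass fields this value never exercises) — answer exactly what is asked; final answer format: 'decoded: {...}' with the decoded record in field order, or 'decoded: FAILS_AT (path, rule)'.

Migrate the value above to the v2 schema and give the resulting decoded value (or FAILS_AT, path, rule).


each type pair in Profile: writer, then reader
decoding the Profile value with the v2 reader:
  id := null (absent, optional -> null)
  channel := "GREEN"
  balance := null (absent, optional -> null)
  scores := {"env": -0.5}
  geo.zip := 100
  geo.rating := -0.5
  duration := 0 (absent -> default)
  => decoded: {"id": null, "channel": "GREEN", "balance": null, "scores": {"env": -0.5}, "geo": {"zip": 100, "rating": -0.5}, "duration": 0}

decoded: {"id": null, "channel": "GREEN", "balance": null, "scores": {"env": -0.5}, "geo": {"zip": 100, "rating": -0.5}, "duration": 0}
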